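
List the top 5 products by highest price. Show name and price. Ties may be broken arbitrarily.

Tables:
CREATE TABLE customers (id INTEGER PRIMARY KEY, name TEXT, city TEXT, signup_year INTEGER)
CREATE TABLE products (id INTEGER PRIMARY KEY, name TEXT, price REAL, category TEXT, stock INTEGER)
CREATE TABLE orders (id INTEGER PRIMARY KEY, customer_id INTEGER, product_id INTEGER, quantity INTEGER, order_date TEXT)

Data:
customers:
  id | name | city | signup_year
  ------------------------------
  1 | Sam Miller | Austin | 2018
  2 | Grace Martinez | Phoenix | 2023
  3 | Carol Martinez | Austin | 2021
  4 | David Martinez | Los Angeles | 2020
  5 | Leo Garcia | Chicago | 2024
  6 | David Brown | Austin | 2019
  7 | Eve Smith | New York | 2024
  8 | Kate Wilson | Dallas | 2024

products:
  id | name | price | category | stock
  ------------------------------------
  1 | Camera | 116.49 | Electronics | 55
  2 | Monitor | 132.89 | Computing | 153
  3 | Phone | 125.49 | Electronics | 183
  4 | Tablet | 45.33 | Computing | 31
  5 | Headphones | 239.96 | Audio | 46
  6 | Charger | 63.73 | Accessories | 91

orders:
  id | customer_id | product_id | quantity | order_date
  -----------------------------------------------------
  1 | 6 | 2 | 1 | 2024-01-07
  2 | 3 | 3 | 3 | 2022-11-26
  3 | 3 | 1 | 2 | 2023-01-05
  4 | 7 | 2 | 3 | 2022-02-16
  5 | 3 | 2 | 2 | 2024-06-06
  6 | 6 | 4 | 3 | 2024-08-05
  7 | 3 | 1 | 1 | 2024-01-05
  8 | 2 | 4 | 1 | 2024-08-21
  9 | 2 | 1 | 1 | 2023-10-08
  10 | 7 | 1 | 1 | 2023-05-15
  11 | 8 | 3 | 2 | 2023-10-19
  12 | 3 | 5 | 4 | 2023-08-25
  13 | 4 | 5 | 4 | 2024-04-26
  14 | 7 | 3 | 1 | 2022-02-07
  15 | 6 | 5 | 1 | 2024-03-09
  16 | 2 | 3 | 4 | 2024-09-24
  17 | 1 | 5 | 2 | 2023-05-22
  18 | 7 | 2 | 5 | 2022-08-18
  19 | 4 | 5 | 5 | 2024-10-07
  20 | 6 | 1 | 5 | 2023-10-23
SELECT name, price FROM products ORDER BY price DESC LIMIT 5

Execution result:
name | price
Headphones | 239.96
Monitor | 132.89
Phone | 125.49
Camera | 116.49
Charger | 63.73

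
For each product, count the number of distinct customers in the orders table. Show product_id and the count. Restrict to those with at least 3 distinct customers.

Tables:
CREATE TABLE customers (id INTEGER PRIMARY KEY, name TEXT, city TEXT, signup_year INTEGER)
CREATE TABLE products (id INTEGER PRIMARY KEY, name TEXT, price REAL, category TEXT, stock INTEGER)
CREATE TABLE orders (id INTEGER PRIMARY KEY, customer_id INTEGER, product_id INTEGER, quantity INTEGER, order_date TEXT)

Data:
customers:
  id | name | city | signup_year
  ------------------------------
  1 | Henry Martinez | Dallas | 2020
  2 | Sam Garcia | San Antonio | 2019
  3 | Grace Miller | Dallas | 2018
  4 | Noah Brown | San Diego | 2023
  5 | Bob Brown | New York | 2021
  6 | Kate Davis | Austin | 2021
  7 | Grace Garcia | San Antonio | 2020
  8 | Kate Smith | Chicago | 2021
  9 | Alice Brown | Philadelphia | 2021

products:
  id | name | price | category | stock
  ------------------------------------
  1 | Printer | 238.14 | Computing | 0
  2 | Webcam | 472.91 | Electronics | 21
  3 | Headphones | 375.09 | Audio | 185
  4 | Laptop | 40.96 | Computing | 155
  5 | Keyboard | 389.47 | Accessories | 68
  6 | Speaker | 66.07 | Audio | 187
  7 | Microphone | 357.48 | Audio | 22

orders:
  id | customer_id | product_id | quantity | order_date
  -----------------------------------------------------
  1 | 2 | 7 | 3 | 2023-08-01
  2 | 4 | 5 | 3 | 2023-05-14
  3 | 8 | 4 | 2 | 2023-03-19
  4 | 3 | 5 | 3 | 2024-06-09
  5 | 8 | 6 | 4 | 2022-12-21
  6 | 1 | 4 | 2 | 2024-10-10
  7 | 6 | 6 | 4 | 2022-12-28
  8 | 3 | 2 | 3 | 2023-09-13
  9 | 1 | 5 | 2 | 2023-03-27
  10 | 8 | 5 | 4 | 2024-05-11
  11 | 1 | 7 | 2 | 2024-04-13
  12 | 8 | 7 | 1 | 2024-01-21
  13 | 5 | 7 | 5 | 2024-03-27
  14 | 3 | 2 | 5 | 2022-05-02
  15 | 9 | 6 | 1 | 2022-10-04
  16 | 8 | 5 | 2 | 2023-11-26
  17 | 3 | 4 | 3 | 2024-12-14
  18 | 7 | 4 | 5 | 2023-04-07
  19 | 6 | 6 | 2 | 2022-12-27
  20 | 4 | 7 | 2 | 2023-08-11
SELECT product_id, COUNT(DISTINCT customer_id) AS distinct_customer_count FROM orders GROUP BY product_id HAVING COUNT(DISTINCT customer_id) >= 3

Execution result:
product_id | distinct_customer_count
4 | 4
5 | 4
6 | 3
7 | 5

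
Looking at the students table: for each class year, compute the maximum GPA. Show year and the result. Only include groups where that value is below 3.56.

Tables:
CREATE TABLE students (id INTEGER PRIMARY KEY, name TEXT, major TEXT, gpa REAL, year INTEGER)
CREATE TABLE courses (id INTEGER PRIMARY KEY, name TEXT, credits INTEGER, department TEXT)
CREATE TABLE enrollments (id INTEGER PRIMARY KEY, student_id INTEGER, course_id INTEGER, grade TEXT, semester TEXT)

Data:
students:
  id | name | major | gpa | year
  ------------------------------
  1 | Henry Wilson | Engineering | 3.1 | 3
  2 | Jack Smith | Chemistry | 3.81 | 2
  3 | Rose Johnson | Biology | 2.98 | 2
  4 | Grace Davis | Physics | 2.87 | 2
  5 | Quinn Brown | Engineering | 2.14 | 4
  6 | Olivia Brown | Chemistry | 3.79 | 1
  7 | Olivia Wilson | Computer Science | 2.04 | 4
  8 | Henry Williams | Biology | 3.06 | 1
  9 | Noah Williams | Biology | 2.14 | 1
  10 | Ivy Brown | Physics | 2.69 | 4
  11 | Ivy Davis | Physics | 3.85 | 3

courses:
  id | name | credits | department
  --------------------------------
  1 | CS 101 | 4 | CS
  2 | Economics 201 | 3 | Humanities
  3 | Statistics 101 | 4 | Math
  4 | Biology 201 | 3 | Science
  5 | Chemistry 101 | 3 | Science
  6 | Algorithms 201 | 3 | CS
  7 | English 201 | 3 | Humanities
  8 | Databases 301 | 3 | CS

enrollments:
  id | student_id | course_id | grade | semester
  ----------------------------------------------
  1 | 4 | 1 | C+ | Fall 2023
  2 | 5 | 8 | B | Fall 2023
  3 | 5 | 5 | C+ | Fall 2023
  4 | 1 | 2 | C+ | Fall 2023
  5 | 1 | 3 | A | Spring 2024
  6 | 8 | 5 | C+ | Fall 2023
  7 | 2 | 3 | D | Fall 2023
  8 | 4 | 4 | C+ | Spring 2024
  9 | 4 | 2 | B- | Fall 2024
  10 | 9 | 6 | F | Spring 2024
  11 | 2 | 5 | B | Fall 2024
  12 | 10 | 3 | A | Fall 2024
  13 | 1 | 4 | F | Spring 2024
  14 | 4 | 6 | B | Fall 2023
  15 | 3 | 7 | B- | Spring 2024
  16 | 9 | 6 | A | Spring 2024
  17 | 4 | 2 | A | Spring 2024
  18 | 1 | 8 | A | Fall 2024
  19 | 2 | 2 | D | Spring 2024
SELECT year, MAX(gpa) AS max_gpa FROM students GROUP BY year HAVING MAX(gpa) < 3.56

Execution result:
year | max_gpa
4 | 2.69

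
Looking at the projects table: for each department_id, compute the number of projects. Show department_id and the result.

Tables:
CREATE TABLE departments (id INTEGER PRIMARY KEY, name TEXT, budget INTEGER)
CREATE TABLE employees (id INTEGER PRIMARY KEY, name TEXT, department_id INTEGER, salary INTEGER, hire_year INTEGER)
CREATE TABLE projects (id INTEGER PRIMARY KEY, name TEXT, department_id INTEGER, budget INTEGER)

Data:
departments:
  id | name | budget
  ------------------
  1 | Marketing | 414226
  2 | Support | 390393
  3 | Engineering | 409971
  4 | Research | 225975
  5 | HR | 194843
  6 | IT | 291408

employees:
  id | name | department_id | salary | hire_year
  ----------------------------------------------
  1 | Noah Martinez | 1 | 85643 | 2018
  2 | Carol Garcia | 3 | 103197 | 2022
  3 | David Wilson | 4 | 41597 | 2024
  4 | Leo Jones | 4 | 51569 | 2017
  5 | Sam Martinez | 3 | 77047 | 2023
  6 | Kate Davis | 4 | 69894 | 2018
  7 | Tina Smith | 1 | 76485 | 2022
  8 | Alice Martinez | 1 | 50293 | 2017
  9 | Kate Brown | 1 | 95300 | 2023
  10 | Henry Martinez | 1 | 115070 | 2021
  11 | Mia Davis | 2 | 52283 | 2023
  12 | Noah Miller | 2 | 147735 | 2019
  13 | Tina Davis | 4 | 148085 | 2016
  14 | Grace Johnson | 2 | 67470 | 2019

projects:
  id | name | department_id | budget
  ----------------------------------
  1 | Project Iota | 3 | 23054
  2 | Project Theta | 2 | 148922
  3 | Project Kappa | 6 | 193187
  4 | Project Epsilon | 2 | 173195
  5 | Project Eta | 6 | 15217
SELECT department_id, COUNT(*) AS n FROM projects GROUP BY department_id

Execution result:
department_id | n
2 | 2
3 | 1
6 | 2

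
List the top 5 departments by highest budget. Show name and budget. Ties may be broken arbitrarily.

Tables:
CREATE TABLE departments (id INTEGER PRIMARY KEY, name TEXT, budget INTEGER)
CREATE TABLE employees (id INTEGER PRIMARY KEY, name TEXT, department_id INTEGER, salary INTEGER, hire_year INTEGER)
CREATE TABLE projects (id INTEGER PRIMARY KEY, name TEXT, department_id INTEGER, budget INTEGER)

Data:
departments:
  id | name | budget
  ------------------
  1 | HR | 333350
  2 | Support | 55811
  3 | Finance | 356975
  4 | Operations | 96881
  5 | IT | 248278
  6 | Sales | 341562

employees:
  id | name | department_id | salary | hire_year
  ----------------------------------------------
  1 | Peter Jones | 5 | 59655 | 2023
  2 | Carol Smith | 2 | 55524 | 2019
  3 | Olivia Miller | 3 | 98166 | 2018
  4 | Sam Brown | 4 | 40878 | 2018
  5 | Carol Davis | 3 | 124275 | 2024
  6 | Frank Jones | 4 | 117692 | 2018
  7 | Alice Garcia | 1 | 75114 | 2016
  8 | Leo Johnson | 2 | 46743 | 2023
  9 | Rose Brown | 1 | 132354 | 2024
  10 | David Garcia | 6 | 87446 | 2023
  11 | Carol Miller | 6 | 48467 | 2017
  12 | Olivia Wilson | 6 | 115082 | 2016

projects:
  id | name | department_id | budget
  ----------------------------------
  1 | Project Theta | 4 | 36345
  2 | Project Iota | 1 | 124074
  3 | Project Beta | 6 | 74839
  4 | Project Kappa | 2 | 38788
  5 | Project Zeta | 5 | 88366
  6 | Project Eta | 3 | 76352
SELECT name, budget FROM departments ORDER BY budget DESC LIMIT 5

Execution result:
name | budget
Finance | 356975
Sales | 341562
HR | 333350
IT | 248278
Operations | 96881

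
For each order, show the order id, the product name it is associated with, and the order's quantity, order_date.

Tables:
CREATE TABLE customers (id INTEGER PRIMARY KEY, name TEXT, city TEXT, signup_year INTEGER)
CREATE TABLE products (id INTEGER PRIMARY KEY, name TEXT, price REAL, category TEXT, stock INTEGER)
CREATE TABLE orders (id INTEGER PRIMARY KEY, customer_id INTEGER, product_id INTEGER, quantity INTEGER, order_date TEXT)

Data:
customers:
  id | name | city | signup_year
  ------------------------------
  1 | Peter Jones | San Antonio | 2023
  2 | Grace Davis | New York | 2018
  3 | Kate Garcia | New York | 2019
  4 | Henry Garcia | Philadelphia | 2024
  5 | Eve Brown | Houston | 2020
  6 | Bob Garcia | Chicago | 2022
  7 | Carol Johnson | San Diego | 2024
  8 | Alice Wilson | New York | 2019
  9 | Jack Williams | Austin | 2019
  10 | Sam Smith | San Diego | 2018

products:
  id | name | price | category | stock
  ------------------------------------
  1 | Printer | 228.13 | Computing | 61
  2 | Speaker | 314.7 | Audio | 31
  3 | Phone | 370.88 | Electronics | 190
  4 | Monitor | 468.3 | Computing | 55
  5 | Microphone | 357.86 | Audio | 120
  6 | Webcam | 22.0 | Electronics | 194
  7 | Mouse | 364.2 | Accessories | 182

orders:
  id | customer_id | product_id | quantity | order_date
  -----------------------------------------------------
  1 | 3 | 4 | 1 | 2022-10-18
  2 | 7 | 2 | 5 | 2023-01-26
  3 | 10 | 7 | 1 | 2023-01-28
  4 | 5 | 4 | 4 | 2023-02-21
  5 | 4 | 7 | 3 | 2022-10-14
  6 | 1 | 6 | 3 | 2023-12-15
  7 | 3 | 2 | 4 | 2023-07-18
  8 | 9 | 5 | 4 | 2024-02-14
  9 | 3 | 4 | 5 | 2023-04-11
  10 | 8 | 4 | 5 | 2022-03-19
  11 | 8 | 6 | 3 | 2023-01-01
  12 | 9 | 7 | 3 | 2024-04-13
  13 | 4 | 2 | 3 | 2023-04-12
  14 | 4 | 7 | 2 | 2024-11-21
SELECT c.id, p.name AS product, c.quantity, c.order_date FROM orders c JOIN products p ON c.product_id = p.id

Execution result:
id | product | quantity | order_date
1 | Monitor | 1 | 2022-10-18
2 | Speaker | 5 | 2023-01-26
3 | Mouse | 1 | 2023-01-28
4 | Monitor | 4 | 2023-02-21
5 | Mouse | 3 | 2022-10-14
6 | Webcam | 3 | 2023-12-15
7 | Speaker | 4 | 2023-07-18
8 | Microphone | 4 | 2024-02-14
9 | Monitor | 5 | 2023-04-11
10 | Monitor | 5 | 2022-03-19
11 | Webcam | 3 | 2023-01-01
12 | Mouse | 3 | 2024-04-13
13 | Speaker | 3 | 2023-04-12
14 | Mouse | 2 | 2024-11-21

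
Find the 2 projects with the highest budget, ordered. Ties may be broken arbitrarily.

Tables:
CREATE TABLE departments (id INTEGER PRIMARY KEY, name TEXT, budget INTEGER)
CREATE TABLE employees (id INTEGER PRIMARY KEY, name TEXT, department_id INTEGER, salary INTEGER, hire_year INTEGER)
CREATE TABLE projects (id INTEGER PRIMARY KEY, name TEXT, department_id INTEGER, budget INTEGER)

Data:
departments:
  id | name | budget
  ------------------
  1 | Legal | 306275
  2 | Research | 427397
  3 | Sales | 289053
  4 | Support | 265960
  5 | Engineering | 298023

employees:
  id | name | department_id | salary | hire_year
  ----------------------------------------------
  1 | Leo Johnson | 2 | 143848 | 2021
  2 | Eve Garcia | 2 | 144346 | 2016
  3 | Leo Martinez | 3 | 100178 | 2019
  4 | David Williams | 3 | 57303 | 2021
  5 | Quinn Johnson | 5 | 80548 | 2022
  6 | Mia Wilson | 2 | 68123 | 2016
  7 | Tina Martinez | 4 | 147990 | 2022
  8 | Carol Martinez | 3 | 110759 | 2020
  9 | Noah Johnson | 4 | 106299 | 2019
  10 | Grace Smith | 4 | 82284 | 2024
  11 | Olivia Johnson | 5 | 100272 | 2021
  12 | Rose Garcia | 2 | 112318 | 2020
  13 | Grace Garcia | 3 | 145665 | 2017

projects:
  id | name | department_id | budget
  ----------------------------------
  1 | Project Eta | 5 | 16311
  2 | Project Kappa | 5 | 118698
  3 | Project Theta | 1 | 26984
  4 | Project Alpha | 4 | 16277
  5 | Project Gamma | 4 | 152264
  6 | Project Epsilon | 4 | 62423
SELECT name, budget FROM projects ORDER BY budget DESC LIMIT 2

Execution result:
name | budget
Project Gamma | 152264
Project Kappa | 118698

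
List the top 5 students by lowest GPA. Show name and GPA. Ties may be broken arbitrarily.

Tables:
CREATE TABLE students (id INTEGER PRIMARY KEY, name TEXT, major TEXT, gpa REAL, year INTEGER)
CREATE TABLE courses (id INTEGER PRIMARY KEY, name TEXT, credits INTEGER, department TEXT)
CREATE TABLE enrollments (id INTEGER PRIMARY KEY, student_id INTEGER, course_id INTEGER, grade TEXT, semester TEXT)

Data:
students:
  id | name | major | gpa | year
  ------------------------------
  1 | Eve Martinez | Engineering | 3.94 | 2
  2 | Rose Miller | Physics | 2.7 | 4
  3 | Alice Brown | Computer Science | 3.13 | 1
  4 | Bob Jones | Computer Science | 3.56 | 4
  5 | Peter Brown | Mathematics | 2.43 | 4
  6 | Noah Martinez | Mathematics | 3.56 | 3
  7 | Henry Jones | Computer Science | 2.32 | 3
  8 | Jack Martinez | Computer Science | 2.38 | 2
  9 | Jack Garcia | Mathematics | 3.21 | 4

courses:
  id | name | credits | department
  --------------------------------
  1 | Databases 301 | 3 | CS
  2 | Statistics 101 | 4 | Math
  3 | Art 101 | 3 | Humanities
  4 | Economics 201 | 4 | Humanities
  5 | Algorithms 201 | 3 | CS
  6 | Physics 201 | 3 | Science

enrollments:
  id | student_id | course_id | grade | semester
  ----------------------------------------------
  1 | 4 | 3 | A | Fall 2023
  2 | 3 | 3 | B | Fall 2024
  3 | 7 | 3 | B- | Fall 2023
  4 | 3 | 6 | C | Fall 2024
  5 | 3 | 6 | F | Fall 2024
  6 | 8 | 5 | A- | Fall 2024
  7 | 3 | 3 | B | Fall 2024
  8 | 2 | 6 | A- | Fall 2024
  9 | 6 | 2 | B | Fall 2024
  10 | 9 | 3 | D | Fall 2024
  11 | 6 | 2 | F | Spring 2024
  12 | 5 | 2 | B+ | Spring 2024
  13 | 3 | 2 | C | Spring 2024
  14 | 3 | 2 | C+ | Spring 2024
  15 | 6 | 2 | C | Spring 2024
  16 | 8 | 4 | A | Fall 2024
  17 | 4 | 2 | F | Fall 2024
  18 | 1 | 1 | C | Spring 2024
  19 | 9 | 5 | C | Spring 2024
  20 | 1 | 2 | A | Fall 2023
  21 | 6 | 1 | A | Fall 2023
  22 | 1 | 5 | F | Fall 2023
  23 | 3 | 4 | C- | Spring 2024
SELECT name, gpa FROM students ORDER BY gpa ASC LIMIT 5

Execution result:
name | gpa
Henry Jones | 2.32
Jack Martinez | 2.38
Peter Brown | 2.43
Rose Miller | 2.70
Alice Brown | 3.13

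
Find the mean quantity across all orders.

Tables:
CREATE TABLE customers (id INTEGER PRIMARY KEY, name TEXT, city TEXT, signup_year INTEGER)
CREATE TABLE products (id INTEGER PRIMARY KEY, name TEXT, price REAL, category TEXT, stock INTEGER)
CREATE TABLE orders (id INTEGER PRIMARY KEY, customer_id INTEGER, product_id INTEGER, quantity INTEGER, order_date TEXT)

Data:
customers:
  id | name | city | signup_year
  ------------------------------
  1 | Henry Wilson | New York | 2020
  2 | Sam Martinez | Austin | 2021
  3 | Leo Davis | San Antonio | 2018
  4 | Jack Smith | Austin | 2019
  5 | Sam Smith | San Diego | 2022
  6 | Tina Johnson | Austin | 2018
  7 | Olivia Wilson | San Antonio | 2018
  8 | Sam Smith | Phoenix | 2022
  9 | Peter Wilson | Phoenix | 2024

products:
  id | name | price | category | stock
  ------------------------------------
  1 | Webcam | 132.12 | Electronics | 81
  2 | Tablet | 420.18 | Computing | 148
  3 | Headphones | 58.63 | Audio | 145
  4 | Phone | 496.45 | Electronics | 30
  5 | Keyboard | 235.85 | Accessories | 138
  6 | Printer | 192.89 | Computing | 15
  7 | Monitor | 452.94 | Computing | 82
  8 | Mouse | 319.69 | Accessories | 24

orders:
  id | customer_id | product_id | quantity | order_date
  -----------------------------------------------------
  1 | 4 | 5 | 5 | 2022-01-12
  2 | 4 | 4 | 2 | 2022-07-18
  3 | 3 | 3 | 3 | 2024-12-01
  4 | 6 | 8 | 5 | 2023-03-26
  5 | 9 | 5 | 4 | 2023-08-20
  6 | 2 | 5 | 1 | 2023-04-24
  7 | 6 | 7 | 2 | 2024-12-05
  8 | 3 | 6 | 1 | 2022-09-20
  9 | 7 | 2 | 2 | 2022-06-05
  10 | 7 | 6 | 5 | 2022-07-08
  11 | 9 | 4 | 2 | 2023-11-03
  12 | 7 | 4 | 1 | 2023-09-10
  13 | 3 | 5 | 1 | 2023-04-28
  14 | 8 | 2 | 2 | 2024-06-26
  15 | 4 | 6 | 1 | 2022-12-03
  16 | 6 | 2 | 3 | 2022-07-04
SELECT AVG(quantity) FROM orders

Execution result:
2.50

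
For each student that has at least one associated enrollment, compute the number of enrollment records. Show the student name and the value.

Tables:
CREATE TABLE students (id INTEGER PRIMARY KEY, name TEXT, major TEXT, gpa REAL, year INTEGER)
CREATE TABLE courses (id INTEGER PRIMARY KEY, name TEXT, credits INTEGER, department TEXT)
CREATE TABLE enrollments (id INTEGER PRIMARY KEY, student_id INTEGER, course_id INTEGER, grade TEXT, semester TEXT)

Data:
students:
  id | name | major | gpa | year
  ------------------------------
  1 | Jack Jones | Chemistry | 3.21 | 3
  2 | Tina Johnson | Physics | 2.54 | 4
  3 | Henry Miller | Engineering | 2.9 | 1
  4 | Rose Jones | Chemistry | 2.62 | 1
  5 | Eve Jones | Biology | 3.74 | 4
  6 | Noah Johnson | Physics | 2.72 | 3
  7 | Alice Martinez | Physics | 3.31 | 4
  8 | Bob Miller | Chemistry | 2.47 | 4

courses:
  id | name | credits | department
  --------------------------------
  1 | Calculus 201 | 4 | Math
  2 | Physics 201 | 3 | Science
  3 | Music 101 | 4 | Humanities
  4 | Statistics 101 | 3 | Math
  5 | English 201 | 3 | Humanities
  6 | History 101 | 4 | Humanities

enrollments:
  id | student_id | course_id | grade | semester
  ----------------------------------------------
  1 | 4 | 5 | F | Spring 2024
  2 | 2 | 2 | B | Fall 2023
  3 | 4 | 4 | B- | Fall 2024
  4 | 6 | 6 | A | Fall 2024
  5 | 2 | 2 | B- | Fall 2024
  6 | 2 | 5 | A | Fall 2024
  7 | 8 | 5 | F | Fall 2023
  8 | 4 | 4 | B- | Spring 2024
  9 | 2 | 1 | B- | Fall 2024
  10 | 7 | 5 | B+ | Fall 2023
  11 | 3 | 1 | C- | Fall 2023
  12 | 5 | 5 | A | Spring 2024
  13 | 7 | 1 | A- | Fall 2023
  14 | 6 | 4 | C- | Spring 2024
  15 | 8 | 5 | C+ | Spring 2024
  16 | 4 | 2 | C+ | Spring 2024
SELECT p.name, COUNT(*) AS n FROM enrollments c JOIN students p ON c.student_id = p.id GROUP BY p.id, p.name

Execution result:
name | n
Tina Johnson | 4
Henry Miller | 1
Rose Jones | 4
Eve Jones | 1
Noah Johnson | 2
Alice Martinez | 2
Bob Miller | 2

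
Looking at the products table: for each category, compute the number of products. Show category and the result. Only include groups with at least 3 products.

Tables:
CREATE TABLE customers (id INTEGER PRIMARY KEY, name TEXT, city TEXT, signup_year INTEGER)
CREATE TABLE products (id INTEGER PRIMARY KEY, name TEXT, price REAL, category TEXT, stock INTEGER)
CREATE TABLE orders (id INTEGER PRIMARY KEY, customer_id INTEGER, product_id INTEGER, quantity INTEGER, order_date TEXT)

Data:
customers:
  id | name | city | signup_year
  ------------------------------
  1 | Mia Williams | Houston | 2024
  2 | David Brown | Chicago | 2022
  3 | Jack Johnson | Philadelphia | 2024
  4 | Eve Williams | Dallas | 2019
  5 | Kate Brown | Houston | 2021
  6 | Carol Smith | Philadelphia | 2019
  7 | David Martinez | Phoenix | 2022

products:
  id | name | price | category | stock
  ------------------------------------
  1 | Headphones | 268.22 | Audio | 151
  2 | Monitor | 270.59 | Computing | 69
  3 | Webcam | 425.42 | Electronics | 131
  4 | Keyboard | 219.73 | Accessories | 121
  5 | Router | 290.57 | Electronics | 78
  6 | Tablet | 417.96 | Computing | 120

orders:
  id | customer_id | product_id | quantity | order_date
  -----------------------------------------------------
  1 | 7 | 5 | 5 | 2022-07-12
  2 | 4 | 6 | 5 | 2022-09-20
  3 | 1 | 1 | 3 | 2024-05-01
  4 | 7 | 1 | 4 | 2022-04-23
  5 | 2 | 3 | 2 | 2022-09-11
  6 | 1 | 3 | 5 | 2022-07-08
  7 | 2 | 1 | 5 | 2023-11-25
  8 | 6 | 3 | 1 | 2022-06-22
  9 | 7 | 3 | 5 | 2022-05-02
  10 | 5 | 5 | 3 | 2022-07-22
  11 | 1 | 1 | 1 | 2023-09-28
SELECT category, COUNT(*) AS n FROM products GROUP BY category HAVING COUNT(*) >= 3

Execution result:
(no rows)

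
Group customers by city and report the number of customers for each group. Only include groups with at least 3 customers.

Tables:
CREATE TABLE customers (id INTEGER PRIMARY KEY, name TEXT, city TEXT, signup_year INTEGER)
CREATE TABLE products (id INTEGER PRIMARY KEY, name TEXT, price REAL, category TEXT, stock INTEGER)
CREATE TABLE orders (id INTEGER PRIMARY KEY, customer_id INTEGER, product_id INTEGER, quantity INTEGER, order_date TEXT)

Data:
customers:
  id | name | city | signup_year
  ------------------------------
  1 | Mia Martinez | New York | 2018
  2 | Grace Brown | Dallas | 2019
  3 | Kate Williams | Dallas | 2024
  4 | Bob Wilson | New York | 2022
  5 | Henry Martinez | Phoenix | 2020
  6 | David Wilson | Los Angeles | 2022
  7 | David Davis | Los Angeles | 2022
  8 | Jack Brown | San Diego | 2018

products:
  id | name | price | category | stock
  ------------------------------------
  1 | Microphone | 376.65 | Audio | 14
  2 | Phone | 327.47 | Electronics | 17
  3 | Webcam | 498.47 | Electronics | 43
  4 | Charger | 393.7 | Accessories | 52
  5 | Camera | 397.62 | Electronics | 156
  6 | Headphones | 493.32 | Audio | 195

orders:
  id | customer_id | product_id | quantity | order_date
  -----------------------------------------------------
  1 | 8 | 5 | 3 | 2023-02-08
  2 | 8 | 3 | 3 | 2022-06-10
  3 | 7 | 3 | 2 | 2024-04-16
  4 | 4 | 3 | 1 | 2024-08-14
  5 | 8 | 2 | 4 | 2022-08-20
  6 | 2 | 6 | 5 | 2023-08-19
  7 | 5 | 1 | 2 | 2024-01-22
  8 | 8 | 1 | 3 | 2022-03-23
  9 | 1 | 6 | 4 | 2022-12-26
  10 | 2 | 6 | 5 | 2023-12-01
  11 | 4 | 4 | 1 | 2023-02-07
SELECT city, COUNT(*) AS n FROM customers GROUP BY city HAVING COUNT(*) >= 3

Execution result:
(no rows)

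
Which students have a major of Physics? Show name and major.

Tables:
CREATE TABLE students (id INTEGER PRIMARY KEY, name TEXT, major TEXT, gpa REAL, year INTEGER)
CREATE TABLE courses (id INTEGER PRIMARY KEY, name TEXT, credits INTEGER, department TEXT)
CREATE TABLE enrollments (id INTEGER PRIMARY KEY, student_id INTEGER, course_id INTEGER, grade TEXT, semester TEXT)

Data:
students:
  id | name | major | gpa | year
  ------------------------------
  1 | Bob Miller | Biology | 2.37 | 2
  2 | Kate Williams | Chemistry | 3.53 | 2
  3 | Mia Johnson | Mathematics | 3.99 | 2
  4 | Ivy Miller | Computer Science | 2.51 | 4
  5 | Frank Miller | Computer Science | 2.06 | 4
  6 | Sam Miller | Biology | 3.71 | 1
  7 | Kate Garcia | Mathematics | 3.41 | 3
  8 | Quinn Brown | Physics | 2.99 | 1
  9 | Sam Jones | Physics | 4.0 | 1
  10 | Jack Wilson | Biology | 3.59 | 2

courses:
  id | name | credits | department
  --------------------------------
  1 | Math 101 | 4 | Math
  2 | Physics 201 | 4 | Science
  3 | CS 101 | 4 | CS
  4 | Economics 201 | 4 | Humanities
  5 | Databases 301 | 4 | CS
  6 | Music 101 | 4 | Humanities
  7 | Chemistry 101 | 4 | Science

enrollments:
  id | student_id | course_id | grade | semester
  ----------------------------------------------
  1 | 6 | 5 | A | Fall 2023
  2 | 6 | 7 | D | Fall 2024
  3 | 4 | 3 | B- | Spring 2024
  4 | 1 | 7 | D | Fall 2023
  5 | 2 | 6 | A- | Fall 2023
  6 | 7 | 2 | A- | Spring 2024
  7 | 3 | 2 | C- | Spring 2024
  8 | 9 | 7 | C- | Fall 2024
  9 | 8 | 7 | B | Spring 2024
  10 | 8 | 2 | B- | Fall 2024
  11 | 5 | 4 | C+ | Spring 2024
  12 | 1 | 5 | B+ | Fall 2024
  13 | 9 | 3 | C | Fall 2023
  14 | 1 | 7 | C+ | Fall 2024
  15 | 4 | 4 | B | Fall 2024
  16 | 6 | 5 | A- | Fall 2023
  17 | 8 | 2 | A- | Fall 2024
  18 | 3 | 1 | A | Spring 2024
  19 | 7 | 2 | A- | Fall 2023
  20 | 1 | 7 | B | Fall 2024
SELECT name, major FROM students WHERE major = 'Physics'

Execution result:
name | major
Quinn Brown | Physics
Sam Jones | Physics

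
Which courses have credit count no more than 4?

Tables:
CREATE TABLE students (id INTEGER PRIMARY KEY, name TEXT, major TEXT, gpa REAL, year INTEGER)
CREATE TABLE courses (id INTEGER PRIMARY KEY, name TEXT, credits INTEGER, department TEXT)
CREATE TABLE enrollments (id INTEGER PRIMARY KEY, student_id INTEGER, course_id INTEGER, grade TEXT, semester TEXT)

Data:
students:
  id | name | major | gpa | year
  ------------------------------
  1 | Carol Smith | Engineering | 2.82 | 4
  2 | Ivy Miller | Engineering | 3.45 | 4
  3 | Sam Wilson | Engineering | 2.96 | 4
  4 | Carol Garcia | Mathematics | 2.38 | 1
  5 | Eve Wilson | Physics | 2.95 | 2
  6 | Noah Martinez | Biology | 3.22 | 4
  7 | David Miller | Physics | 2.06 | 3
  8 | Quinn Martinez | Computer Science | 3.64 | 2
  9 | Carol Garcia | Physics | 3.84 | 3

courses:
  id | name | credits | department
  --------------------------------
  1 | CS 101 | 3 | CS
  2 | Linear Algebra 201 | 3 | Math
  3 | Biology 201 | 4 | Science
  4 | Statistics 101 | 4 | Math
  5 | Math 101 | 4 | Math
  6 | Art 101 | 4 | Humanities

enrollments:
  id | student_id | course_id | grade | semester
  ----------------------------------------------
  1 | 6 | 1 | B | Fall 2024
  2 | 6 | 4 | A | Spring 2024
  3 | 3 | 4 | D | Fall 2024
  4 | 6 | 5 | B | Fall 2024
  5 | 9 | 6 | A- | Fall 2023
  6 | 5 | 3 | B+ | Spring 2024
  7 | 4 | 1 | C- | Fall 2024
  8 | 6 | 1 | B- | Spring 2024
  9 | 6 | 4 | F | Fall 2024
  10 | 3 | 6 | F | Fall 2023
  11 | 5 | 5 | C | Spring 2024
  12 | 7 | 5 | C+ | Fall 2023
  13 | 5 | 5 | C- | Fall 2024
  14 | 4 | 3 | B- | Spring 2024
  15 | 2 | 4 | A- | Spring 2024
SELECT name, credits FROM courses WHERE credits <= 4

Execution result:
name | credits
CS 101 | 3
Linear Algebra 201 | 3
Biology 201 | 4
Statistics 101 | 4
Math 101 | 4
Art 101 | 4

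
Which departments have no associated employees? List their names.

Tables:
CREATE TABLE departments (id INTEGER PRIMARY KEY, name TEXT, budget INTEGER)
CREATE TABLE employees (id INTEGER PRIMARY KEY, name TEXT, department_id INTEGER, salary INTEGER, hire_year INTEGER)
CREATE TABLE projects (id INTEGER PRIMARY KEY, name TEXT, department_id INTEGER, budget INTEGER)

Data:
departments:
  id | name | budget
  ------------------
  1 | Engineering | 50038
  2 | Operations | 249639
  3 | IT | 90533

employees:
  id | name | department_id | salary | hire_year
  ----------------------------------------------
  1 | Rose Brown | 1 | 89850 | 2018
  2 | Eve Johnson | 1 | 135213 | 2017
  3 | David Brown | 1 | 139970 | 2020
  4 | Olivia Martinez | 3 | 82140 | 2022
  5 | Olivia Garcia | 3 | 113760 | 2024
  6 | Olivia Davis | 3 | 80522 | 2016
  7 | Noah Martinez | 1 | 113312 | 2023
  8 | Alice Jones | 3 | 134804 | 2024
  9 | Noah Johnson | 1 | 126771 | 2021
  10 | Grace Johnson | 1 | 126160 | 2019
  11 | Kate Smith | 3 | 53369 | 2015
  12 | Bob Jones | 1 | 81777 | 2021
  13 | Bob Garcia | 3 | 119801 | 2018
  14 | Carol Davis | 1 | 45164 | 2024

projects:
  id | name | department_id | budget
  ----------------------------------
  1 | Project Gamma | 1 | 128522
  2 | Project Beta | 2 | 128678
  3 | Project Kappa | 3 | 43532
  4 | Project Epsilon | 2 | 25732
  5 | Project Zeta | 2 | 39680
SELECT p.name FROM departments p LEFT JOIN employees c ON c.department_id = p.id WHERE c.id IS NULL

Execution result:
Operations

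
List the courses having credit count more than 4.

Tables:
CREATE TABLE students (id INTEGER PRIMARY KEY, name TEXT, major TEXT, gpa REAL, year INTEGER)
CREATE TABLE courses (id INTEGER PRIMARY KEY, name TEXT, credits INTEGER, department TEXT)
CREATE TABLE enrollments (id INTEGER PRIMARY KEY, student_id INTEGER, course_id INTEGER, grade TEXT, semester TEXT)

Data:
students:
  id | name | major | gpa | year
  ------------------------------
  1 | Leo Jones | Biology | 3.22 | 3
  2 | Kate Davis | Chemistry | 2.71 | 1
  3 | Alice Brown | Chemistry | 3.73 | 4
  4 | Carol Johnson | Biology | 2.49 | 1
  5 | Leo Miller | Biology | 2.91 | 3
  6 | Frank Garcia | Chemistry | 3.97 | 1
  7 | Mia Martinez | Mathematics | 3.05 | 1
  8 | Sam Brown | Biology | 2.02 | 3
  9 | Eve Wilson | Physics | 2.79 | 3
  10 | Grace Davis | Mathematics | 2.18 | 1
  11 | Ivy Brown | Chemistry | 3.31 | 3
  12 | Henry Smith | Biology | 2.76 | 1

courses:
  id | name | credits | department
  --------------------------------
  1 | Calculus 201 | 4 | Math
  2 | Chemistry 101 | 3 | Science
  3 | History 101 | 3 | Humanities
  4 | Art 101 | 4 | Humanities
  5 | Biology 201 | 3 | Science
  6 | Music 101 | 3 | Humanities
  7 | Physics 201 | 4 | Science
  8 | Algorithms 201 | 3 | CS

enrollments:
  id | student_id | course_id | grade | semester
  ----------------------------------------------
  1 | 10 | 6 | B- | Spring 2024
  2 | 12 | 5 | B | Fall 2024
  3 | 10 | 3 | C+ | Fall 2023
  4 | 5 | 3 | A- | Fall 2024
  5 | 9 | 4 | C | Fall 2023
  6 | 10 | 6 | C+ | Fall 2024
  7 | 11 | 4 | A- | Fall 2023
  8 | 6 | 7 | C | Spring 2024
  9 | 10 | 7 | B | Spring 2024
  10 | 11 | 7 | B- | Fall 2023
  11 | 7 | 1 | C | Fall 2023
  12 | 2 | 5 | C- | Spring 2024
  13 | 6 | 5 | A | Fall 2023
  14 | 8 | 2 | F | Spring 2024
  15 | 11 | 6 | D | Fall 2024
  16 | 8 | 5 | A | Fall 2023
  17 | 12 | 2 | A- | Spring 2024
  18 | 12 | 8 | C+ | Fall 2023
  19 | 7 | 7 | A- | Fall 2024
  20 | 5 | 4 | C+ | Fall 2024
SELECT name, credits FROM courses WHERE credits > 4

Execution result:
(no rows)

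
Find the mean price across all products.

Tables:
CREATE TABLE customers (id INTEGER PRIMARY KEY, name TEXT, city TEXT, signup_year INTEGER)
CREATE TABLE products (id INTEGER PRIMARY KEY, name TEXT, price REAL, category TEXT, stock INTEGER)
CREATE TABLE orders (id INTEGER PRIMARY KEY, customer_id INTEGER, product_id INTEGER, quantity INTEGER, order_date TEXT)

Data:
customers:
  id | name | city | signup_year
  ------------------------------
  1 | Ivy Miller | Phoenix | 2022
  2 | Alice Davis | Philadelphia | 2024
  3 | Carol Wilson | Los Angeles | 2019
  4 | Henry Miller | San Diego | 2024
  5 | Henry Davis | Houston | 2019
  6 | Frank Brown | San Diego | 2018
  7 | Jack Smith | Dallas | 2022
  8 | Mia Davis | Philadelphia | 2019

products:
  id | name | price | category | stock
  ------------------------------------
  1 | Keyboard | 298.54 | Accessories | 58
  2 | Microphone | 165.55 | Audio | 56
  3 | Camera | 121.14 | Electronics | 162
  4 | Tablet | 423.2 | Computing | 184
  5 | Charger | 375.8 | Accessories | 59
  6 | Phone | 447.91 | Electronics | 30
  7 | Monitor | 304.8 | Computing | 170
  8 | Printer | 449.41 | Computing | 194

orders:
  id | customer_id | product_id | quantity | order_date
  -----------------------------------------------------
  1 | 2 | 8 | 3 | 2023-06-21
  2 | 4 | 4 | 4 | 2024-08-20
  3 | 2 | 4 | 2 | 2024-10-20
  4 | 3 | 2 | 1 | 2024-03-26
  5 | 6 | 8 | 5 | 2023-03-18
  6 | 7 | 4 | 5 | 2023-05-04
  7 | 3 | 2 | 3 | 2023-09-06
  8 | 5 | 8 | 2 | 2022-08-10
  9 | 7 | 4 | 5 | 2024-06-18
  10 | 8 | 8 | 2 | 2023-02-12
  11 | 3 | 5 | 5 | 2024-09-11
SELECT AVG(price) FROM products

Execution result:
323.29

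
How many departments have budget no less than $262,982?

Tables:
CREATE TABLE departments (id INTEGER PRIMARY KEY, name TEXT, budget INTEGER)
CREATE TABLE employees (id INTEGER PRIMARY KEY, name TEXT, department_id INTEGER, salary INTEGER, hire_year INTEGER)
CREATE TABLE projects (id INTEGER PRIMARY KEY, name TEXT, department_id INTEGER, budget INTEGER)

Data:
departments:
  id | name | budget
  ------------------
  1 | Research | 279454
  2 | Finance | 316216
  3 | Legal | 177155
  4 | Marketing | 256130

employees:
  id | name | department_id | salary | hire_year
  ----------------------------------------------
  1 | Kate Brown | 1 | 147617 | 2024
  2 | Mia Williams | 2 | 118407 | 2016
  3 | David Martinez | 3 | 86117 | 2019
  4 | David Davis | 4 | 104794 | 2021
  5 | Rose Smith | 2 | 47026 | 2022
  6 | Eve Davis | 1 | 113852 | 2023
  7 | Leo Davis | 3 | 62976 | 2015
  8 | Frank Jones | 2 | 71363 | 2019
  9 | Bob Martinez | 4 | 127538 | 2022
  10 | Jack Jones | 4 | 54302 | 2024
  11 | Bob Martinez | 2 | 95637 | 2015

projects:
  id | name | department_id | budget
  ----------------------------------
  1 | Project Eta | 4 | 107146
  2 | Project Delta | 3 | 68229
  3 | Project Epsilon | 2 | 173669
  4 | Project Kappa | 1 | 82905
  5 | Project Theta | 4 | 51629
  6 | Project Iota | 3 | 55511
SELECT COUNT(*) FROM departments WHERE budget >= 262982

Execution result:
2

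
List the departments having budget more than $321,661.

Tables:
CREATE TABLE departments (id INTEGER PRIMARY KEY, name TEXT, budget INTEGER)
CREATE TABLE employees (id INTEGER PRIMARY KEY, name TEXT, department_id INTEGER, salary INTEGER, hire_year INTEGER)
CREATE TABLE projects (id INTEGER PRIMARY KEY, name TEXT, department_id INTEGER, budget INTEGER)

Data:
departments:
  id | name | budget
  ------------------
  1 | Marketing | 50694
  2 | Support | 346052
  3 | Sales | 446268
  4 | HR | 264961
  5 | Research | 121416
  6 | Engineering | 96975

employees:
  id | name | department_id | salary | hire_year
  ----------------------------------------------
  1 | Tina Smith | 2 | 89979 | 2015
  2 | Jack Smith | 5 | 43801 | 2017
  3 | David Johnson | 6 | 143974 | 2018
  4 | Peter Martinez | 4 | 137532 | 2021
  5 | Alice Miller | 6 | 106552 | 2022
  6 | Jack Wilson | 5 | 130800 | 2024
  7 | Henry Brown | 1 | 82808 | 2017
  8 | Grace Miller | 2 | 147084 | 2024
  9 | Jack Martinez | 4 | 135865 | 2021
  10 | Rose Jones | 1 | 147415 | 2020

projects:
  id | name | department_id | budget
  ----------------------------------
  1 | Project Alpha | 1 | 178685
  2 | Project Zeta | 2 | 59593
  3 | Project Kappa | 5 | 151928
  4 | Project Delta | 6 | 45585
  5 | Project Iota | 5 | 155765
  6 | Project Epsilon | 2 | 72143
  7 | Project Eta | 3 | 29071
SELECT name, budget FROM departments WHERE budget > 321661

Execution result:
name | budget
Support | 346052
Sales | 446268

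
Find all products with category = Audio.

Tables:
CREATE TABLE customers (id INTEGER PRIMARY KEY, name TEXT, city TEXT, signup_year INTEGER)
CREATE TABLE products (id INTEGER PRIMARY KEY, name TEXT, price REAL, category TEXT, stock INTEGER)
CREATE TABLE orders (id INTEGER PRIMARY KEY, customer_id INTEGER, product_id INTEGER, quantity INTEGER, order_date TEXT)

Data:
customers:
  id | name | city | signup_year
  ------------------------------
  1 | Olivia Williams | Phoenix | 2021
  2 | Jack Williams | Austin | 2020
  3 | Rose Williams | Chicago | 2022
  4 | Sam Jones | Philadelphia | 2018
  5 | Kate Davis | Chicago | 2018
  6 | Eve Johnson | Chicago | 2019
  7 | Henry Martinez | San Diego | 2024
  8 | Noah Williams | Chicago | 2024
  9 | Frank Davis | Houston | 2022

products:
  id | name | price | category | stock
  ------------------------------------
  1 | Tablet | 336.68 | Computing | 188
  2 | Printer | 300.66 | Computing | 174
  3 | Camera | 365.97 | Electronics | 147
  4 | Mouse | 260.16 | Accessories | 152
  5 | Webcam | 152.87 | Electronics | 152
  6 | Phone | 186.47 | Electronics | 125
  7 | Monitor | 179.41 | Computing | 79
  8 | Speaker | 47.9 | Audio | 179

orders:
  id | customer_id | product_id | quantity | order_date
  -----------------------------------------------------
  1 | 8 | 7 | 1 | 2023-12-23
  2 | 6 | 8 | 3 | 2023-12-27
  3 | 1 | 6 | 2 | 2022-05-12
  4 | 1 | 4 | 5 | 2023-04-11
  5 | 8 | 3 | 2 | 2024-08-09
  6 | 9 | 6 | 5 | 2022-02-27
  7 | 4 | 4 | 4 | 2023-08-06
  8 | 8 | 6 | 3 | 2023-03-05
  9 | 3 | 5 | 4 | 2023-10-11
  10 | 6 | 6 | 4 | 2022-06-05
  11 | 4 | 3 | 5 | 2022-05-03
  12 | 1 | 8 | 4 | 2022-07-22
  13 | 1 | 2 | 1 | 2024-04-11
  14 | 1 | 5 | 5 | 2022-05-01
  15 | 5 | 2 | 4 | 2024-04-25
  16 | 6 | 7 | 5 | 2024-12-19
SELECT name, category FROM products WHERE category = 'Audio'

Execution result:
name | category
Speaker | Audio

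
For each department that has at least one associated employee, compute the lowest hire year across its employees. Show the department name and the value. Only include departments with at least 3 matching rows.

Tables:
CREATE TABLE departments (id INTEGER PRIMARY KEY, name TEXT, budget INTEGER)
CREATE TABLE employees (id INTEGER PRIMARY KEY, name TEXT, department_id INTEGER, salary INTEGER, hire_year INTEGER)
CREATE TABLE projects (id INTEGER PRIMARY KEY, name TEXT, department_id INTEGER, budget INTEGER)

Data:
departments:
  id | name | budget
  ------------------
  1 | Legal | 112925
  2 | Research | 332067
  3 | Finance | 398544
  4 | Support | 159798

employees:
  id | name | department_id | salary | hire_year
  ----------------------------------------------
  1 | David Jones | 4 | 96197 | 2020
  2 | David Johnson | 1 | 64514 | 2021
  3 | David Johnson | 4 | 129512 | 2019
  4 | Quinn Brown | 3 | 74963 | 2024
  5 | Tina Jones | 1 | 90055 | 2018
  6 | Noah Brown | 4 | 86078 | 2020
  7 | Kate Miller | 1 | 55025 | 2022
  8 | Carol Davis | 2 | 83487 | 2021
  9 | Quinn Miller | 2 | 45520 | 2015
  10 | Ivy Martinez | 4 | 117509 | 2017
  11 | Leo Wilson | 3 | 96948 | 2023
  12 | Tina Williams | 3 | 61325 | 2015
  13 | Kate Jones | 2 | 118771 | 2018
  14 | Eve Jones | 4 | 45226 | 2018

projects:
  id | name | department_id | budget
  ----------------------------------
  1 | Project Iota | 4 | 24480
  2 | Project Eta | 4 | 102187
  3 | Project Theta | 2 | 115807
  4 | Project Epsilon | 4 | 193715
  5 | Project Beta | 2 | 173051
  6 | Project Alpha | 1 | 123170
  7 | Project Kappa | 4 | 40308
SELECT p.name, MIN(c.hire_year) AS min_hire_year FROM employees c JOIN departments p ON c.department_id = p.id GROUP BY p.id, p.name HAVING COUNT(*) >= 3

Execution result:
name | min_hire_year
Legal | 2018
Research | 2015
Finance | 2015
Support | 2017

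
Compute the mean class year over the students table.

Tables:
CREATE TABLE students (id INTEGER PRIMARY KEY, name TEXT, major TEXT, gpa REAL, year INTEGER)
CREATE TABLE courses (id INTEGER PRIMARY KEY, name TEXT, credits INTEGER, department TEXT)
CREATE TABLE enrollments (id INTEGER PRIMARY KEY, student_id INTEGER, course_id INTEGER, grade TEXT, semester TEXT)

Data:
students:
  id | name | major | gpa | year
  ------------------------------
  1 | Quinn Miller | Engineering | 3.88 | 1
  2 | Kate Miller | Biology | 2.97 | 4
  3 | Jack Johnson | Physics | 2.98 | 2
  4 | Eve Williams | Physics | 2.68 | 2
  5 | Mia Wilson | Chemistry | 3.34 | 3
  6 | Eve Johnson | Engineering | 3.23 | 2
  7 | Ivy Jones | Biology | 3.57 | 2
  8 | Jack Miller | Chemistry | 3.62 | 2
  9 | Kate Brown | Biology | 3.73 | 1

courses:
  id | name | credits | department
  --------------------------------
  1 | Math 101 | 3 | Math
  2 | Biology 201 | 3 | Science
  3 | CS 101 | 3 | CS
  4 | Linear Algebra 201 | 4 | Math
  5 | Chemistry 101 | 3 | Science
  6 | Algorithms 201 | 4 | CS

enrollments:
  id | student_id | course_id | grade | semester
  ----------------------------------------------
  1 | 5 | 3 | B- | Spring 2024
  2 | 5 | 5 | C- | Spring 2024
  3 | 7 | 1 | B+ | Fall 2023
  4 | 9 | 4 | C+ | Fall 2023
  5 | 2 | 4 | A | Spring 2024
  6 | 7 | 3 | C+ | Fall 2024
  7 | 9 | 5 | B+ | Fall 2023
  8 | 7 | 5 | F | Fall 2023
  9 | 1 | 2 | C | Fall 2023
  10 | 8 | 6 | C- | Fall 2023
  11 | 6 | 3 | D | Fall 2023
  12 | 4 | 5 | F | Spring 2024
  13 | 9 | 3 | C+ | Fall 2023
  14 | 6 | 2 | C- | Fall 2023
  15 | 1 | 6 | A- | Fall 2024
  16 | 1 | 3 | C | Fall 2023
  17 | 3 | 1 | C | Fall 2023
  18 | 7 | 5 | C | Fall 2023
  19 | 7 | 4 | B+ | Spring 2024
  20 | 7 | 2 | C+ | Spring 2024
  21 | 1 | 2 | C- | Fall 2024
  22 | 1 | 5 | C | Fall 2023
SELECT AVG(year) FROM students

Execution result:
2.11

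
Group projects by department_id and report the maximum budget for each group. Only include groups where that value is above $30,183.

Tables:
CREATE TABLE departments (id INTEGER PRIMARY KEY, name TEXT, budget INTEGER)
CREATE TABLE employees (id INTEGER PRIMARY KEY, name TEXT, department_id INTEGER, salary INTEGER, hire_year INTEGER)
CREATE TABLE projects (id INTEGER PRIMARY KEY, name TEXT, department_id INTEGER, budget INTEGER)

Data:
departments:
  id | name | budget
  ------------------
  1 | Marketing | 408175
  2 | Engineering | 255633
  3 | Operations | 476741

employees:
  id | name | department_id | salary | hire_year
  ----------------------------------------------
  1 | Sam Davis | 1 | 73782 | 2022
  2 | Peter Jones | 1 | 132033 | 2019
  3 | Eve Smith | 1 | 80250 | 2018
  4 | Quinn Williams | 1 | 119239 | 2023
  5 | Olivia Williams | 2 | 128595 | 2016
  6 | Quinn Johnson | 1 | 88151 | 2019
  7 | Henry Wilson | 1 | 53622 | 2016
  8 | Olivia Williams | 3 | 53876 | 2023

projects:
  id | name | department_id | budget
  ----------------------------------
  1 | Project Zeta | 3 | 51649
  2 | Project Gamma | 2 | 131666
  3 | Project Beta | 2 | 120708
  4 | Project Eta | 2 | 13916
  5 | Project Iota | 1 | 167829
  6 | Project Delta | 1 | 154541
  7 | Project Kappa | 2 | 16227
SELECT department_id, MAX(budget) AS max_budget FROM projects GROUP BY department_id HAVING MAX(budget) > 30183

Execution result:
department_id | max_budget
1 | 167829
2 | 131666
3 | 51649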